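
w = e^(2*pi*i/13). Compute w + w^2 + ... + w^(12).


With w = e^(2*pi*i/13), all 13 of the 13th roots of unity w^0 = 1, w, ..., w^(12) sum to 0: 1 + w + ... + w^(12) = (1 - w^13)/(1 - w) = 0 since w^13 = 1, w ≠ 1.
Removing the root 1: w + w^2 + ... + w^(12) = 0 - 1 = -1

Sum = -1


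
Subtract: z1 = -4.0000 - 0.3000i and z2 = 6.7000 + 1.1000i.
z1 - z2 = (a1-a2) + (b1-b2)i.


Real: -4 - 6.7 = -10.7
Imag: -0.3 - 1.1 = -1.4

-10.7000 - 1.4000i


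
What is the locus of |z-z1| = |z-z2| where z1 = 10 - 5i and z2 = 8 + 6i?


Equal distances means the locus is the perpendicular bisector of z1 and z2.
Midpoint = ((10+8)/2, (-5+6)/2) = (9.0000, 0.5000)

Perpendicular bisector through (9.0000, 0.5000)


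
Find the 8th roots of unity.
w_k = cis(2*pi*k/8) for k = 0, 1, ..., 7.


The 8th roots of unity are cis(360k/8°) for k=0..7
Angle step = 360/8 = 45°
Primitive root: cis(45°)
Primitive root = 0.7071 + 0.7071i

8 roots at angles: 0°, 45°, 90°, 135°, 180°, 225°, 270°, 315°


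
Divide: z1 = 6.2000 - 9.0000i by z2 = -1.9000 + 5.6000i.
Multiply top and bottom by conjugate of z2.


Conjugate of z2 = -1.9000 - 5.6000i
Numerator: (6.2000 - 9.0000i)(-1.9000 - 5.6000i) = -62.1800 - 17.6200i
Denominator: (-1.9)^2 + 5.6^2 = 34.97
Result = (-62.1800 - 17.6200i)/34.97

-1.7781 - 0.5039i


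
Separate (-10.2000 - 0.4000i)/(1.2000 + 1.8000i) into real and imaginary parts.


Multiply by conjugate: (-10.2000 - 0.4000i)(1.2000 - 1.8000i) / (1.2^2 + 1.8^2)
Numerator real = -10.2*1.2 - (0.4)*1.8 = -12.96
Numerator imag = -0.4*1.2 - (-10.2)*1.8 = 17.88
Denominator = 4.68
Re(z) = -12.96/4.68 = -2.7692
Im(z) = 17.88/4.68 = 3.8205

Re(z) = -2.7692, Im(z) = 3.8205


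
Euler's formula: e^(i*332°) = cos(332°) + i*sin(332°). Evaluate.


cos(332°) = 0.8829
sin(332°) = -0.4695

e^(i*332°) = 0.8829 - 0.4695i


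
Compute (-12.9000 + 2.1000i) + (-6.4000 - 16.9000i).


Real: -12.9 - 6.4 = -19.3
Imag: 2.1 - 16.9 = -14.8

-19.3000 - 14.8000i


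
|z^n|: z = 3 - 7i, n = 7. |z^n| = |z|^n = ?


|z| = sqrt(9+49) = sqrt(58) = 7.6158
|z^7| = |z|^7 = (sqrt(58))^7 = 58^3 * sqrt(58) = 195112*sqrt(58)

|z^7| = 195112*sqrt(58) ≈ 1485928.7222


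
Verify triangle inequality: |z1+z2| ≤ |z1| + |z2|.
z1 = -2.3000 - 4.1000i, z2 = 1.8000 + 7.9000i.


|z1| = sqrt((-2.3)^2 + (-4.1)^2) = sqrt(22.1) = 4.7011
|z2| = sqrt(1.8^2 + 7.9^2) = sqrt(65.65) = 8.1025
z1+z2 = -0.5000 + 3.8000i
|z1+z2| = sqrt(14.69) = 3.8328
|z1|+|z2| = 4.7011 + 8.1025 = 12.8036

|z1+z2| = 3.8328 ≤ |z1|+|z2| = 12.8036 (verified)


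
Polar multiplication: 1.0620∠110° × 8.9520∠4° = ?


r = 1.0620 * 8.9520 = 9.5070
theta = 110° + 4° = 114° = 114° (mod 360)

9.5070 cis(114°)


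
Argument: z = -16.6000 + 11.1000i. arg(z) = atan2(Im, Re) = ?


Re = -16.6, Im = 11.1
arg = atan2(11.1, -16.6) = 146.2304 degrees

arg(z) = 146.2304 degrees


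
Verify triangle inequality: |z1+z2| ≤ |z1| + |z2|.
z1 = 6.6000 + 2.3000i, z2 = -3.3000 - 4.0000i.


|z1| = sqrt(6.6^2 + 2.3^2) = sqrt(48.85) = 6.9893
|z2| = sqrt((-3.3)^2 + (-4)^2) = sqrt(26.89) = 5.1856
z1+z2 = 3.3000 - 1.7000i
|z1+z2| = sqrt(13.78) = 3.7121
|z1|+|z2| = 6.9893 + 5.1856 = 12.1749

|z1+z2| = 3.7121 ≤ |z1|+|z2| = 12.1749 (verified)


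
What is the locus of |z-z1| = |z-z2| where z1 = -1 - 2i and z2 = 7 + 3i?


Equal distances means the locus is the perpendicular bisector of z1 and z2.
Midpoint = ((-1+7)/2, (-2+3)/2) = (3.0000, 0.5000)

Perpendicular bisector through (3.0000, 0.5000)


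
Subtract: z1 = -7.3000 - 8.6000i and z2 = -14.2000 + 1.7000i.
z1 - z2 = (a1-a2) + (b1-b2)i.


Real: -7.3 + 14.2 = 6.9
Imag: -8.6 - 1.7 = -10.3

6.9000 - 10.3000i


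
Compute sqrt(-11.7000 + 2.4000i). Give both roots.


|z| = sqrt(136.89+5.76) = 11.9436
sqrt((|z|+a)/2) = sqrt((11.9436+(-11.7))/2) = sqrt(0.1218) = 0.3490
sqrt((|z|-a)/2) = sqrt((11.9436-(-11.7))/2) = sqrt(11.8218) = 3.4383

±(0.3490 + 3.4383i) i.e. 0.3490 + 3.4383i and -0.3490 - 3.4383i


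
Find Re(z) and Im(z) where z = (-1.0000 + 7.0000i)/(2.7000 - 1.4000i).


Multiply by conjugate: (-1.0000 + 7.0000i)(2.7000 + 1.4000i) / (2.7^2 + (-1.4)^2)
Numerator real = -1*2.7 + 7*(-1.4) = -12.5
Numerator imag = 7*2.7 - (-1)*(-1.4) = 17.5
Denominator = 9.25
Re(z) = -12.5/9.25 = -1.3514
Im(z) = 17.5/9.25 = 1.8919

Re(z) = -1.3514, Im(z) = 1.8919


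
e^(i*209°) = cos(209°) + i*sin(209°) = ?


cos(209°) = -0.8746
sin(209°) = -0.4848

e^(i*209°) = -0.8746 - 0.4848i


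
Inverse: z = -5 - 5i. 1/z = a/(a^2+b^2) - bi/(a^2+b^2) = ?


|z|^2 = 25+25 = 50
1/z = (-5 + 5i)/50

1/z = -0.1000 + 0.1000i


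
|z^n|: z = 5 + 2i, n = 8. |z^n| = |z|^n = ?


|z| = sqrt(25+4) = sqrt(29) = 5.3852
|z^8| = |z|^8 = (sqrt(29))^8 = 29^4 = 707281

|z^8| = 707281


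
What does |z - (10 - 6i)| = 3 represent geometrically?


|z - z0| = r is a circle with center z0 and radius r.
Center = (10, -6), radius = 3

Circle with center (10, -6) and radius 3


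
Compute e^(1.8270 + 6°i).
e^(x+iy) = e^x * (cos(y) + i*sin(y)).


e^1.8270 = 6.2152
cos(6°) = 0.994522
sin(6°) = 0.10453
Real = 6.2152*0.994522 = 6.1812
Imag = 6.2152*0.10453 = 0.6497

6.1812 + 0.6497i


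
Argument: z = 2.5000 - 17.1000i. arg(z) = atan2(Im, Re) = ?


Re = 2.5, Im = -17.1
arg = atan2(-17.1, 2.5) = -81.6824 degrees

arg(z) = -81.6824 degrees


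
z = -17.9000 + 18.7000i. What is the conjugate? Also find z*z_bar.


z_bar = -17.9000 - 18.7000i
z*z_bar = (-17.9)^2 + 18.7^2 = 320.41 + 349.69 = 670.1

z_bar = -17.9000 - 18.7000i, z*z_bar = 670.1


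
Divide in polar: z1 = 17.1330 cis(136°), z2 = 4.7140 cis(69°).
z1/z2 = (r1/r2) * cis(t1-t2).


r = 17.1330 / 4.7140 = 3.6345
theta = 136° - 69° = 67° = 67° (mod 360)

3.6345 cis(67°)


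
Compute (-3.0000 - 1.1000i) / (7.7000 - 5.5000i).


Conjugate of z2 = 7.7000 + 5.5000i
Numerator: (-3.0000 - 1.1000i)(7.7000 + 5.5000i) = -17.0500 - 24.9700i
Denominator: 7.7^2 + (-5.5)^2 = 89.54
Result = (-17.0500 - 24.9700i)/89.54

-0.1904 - 0.2789i


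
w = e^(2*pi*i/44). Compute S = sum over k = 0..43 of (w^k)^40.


The roots are w_k = w^k with w = e^(2*pi*i/44), and (w^k)^40 = (w^40)^k.
So S = 1 + u + u^2 + ... + u^(43) with u = w^40.
40 = 0*44 + 40, so 40 is not a multiple of 44: u = w^40 ≠ 1 (w is a primitive 44th root), while u^44 = (w^44)^40 = 1.
Geometric series: S = (1 - u^44)/(1 - u) = (1 - 1)/(1 - u) = 0

S = 0


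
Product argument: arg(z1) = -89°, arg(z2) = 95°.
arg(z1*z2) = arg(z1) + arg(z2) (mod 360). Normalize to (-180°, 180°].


arg(z1*z2) = -89° + 95° = 6°
Normalized to (-180°, 180°]: 6°

6°


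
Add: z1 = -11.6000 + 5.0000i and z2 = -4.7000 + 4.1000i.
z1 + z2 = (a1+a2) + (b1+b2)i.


Real: -11.6 - 4.7 = -16.3
Imag: 5 + 4.1 = 9.1

-16.3000 + 9.1000i


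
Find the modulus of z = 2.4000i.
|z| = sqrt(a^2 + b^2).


|z| = sqrt(0^2 + 2.4^2) = sqrt(0 + 5.76) = sqrt(5.76) = 2.4000

|z| = 2.4000


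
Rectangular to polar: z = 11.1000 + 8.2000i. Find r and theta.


r = sqrt(123.21+67.24) = sqrt(190.45) = 13.8004
theta = atan2(8.2, 11.1) = 36.4547 degrees

r = 13.8004, theta = 36.4547 degrees


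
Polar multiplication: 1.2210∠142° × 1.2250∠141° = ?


r = 1.2210 * 1.2250 = 1.4957
theta = 142° + 141° = 283° = 283° (mod 360)

1.4957 cis(283°)


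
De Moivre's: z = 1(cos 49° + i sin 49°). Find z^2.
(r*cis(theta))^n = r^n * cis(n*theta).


r^2 = 1^2 = 1
n*theta = 2*49° = 98° = 98° (mod 360)
a = 1*cos(98°) = -0.1392
b = 1*sin(98°) = 0.9903

1 cis(98°) = -0.1392 + 0.9903i


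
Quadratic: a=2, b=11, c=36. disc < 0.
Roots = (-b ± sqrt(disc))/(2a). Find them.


disc = 11^2 - 4*2*36 = 121 - 288 = -167
sqrt(|disc|) = sqrt(167) = 12.9228
Real part = -11/(2*2) = -2.7500
Imag part = 12.9228/(2*2) = 3.2307

-2.7500 ± 3.2307i


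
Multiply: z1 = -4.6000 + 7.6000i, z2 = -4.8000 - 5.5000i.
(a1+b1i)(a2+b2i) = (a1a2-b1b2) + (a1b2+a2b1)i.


Real = -4.6*(-4.8) - 7.6*(-5.5) = 22.08 - (-41.8) = 63.88
Imag = -4.6*(-5.5) - (4.8)*7.6 = 25.3 - (36.48) = -11.18

63.8800 - 11.1800i


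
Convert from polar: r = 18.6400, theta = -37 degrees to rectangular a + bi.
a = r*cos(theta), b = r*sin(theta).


a = 18.6400*cos(-37°) = 18.6400*0.79864 = 14.8866
b = 18.6400*sin(-37°) = 18.6400*(-0.601815) = -11.2178

14.8866 - 11.2178i


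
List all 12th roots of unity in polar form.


The 12th roots of unity are cis(360k/12°) for k=0..11
Angle step = 360/12 = 30°
Primitive root: cis(30°)
Primitive root = 0.8660 + 0.5000i

12 roots at angles: 0°, 30°, 60°, 90°, 120°, 150°, 180°, 210°, 240°, 270°, 300°, 330°


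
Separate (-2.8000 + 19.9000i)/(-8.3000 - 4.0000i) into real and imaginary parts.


Multiply by conjugate: (-2.8000 + 19.9000i)(-8.3000 + 4.0000i) / ((-8.3)^2 + (-4)^2)
Numerator real = -2.8*(-8.3) + 19.9*(-4) = -56.36
Numerator imag = 19.9*(-8.3) - (-2.8)*(-4) = -176.37
Denominator = 84.89
Re(z) = -56.36/84.89 = -0.6639
Im(z) = -176.37/84.89 = -2.0776

Re(z) = -0.6639, Im(z) = -2.0776


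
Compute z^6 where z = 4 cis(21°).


r^6 = 4^6 = 4096
n*theta = 6*21° = 126° = 126° (mod 360)
a = 4096*cos(126°) = -2407.5684
b = 4096*sin(126°) = 3313.7336

4096 cis(126°) = -2407.5684 + 3313.7336i


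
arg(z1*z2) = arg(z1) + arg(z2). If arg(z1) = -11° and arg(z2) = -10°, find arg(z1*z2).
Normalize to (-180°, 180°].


arg(z1*z2) = -11° - 10° = -21°
Normalized to (-180°, 180°]: -21°

-21°


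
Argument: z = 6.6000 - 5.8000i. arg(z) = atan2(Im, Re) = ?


Re = 6.6, Im = -5.8
arg = atan2(-5.8, 6.6) = -41.3086 degrees

arg(z) = -41.3086 degrees


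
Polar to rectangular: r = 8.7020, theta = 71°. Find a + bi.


a = 8.7020*cos(71°) = 8.7020*0.32557 = 2.8331
b = 8.7020*sin(71°) = 8.7020*0.94552 = 8.2279

2.8331 + 8.2279i


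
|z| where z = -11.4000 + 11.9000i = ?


|z| = sqrt((-11.4)^2 + 11.9^2) = sqrt(129.96 + 141.61) = sqrt(271.57) = 16.4794

|z| = 16.4794


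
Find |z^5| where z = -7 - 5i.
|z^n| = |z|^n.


|z| = sqrt(49+25) = sqrt(74) = 8.6023
|z^5| = |z|^5 = (sqrt(74))^5 = 74^2 * sqrt(74) = 5476*sqrt(74)

|z^5| = 5476*sqrt(74) ≈ 47106.3332


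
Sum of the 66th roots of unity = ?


The sum of all 66th roots of unity is 0.
Geometric series: (1 - w^66)/(1 - w) = (1-1)/(1-w) = 0 since w^66 = 1, w ≠ 1.
Alternatively: coefficient of z^65 in z^66 - 1 is 0.

0


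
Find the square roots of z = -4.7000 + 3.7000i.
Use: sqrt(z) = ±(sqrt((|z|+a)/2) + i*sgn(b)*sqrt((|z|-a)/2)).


|z| = sqrt(22.09+13.69) = 5.9816
sqrt((|z|+a)/2) = sqrt((5.9816+(-4.7))/2) = sqrt(0.6408) = 0.8005
sqrt((|z|-a)/2) = sqrt((5.9816-(-4.7))/2) = sqrt(5.3408) = 2.3110

±(0.8005 + 2.3110i) i.e. 0.8005 + 2.3110i and -0.8005 - 2.3110i


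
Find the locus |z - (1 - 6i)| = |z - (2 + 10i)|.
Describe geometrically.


Equal distances means the locus is the perpendicular bisector of z1 and z2.
Midpoint = ((1+2)/2, (-6+10)/2) = (1.5000, 2.0000)

Perpendicular bisector through (1.5000, 2.0000)


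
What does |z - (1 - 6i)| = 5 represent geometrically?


|z - z0| = r is a circle with center z0 and radius r.
Center = (1, -6), radius = 5

Circle with center (1, -6) and radius 5


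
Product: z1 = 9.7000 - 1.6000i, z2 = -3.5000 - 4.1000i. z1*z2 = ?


Real = 9.7*(-3.5) - (-1.6)*(-4.1) = -33.95 - 6.56 = -40.51
Imag = 9.7*(-4.1) - (3.5)*(-1.6) = -39.77 + 5.6 = -34.17

-40.5100 - 34.1700i


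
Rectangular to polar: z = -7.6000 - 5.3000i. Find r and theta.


r = sqrt(57.76+28.09) = sqrt(85.85) = 9.2655
theta = atan2(-5.3, -7.6) = -145.1093 degrees

r = 9.2655, theta = -145.1093 degrees


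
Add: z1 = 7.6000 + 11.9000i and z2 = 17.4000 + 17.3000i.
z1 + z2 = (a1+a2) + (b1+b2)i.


Real: 7.6 + 17.4 = 25
Imag: 11.9 + 17.3 = 29.2

25.0000 + 29.2000i


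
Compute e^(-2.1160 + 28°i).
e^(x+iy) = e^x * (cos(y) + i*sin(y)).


e^-2.1160 = 0.1205
cos(28°) = 0.8829
sin(28°) = 0.4695
Real = 0.1205*0.8829 = 0.1064
Imag = 0.1205*0.4695 = 0.0566

0.1064 + 0.0566i


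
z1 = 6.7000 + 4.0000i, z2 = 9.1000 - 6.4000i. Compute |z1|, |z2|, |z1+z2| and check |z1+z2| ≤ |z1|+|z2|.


|z1| = sqrt(6.7^2 + 4^2) = sqrt(60.89) = 7.8032
|z2| = sqrt(9.1^2 + (-6.4)^2) = sqrt(123.77) = 11.1252
z1+z2 = 15.8000 - 2.4000i
|z1+z2| = sqrt(255.4) = 15.9812
|z1|+|z2| = 7.8032 + 11.1252 = 18.9284

|z1+z2| = 15.9812 ≤ |z1|+|z2| = 18.9284 (verified)


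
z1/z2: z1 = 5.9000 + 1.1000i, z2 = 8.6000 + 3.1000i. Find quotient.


Conjugate of z2 = 8.6000 - 3.1000i
Numerator: (5.9000 + 1.1000i)(8.6000 - 3.1000i) = 54.1500 - 8.8300i
Denominator: 8.6^2 + 3.1^2 = 83.57
Result = (54.1500 - 8.8300i)/83.57

0.6480 - 0.1057i


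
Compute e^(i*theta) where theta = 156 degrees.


cos(156°) = -0.9135
sin(156°) = 0.4067

e^(i*156°) = -0.9135 + 0.4067i


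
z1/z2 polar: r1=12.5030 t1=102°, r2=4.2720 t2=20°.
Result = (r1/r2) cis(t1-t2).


r = 12.5030 / 4.2720 = 2.9267
theta = 102° - 20° = 82° = 82° (mod 360)

2.9267 cis(82°)


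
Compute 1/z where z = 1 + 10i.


|z|^2 = 1+100 = 101
1/z = (1 - 10i)/101

1/z = 0.0099 - 0.0990i


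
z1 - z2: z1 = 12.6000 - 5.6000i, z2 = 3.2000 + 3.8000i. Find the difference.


Real: 12.6 - 3.2 = 9.4
Imag: -5.6 - 3.8 = -9.4

9.4000 - 9.4000i


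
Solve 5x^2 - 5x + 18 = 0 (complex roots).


disc = (-5)^2 - 4*5*18 = 25 - 360 = -335
sqrt(|disc|) = sqrt(335) = 18.3030
Real part = 5/(2*5) = 0.5000
Imag part = 18.3030/(2*5) = 1.8303

0.5000 ± 1.8303i


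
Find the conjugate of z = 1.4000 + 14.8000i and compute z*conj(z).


z_bar = 1.4000 - 14.8000i
z*z_bar = 1.4^2 + 14.8^2 = 1.96 + 219.04 = 221

z_bar = 1.4000 - 14.8000i, z*z_bar = 221


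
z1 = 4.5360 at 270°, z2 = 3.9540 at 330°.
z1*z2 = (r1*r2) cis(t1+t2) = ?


r = 4.5360 * 3.9540 = 17.9353
theta = 270° + 330° = 600° = 240° (mod 360)

17.9353 cis(240°)


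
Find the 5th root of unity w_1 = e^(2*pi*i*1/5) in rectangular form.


Angle = 360*1/5 = 72°
a = cos(72°) = 0.3090
b = sin(72°) = 0.9511

0.3090 + 0.9511i


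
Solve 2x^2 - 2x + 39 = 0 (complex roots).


disc = (-2)^2 - 4*2*39 = 4 - 312 = -308
sqrt(|disc|) = sqrt(308) = 17.5499
Real part = 2/(2*2) = 0.5000
Imag part = 17.5499/(2*2) = 4.3875

0.5000 ± 4.3875i


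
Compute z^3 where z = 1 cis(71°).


r^3 = 1^3 = 1
n*theta = 3*71° = 213° = 213° (mod 360)
a = 1*cos(213°) = -0.8387
b = 1*sin(213°) = -0.5446

1 cis(213°) = -0.8387 - 0.5446i


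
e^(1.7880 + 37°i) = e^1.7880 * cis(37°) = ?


e^1.7880 = 5.9775
cos(37°) = 0.798636
sin(37°) = 0.6018
Real = 5.9775*0.798636 = 4.7738
Imag = 5.9775*0.6018 = 3.5973

4.7738 + 3.5973i


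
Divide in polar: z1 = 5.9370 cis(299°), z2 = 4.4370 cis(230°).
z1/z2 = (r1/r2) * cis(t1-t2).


r = 5.9370 / 4.4370 = 1.3381
theta = 299° - 230° = 69° = 69° (mod 360)

1.3381 cis(69°)


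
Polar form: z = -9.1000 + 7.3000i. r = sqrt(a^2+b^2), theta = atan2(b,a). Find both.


r = sqrt(82.81+53.29) = sqrt(136.1) = 11.6662
theta = atan2(7.3, -9.1) = 141.2635 degrees

r = 11.6662, theta = 141.2635 degrees


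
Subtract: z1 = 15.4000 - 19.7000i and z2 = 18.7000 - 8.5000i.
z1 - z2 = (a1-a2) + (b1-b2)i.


Real: 15.4 - 18.7 = -3.3
Imag: -19.7 + 8.5 = -11.2

-3.3000 - 11.2000i


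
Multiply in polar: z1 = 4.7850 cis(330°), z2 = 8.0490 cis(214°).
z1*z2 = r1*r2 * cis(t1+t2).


r = 4.7850 * 8.0490 = 38.5145
theta = 330° + 214° = 544° = 184° (mod 360)

38.5145 cis(184°)


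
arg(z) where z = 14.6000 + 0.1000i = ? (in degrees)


Re = 14.6, Im = 0.1
arg = atan2(0.1, 14.6) = 0.3924 degrees

arg(z) = 0.3924 degrees


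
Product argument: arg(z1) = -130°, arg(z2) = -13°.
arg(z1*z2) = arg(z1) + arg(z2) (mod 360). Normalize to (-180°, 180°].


arg(z1*z2) = -130° - 13° = -143°
Normalized to (-180°, 180°]: -143°

-143°


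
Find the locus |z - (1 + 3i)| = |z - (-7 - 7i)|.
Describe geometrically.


Equal distances means the locus is the perpendicular bisector of z1 and z2.
Midpoint = ((1+(-7))/2, (3+(-7))/2) = (-3.0000, -2.0000)

Perpendicular bisector through (-3.0000, -2.0000)


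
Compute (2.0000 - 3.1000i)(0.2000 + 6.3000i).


Real = 2*0.2 - (-3.1)*6.3 = 0.4 - (-19.53) = 19.93
Imag = 2*6.3 + 0.2*(-3.1) = 12.6 - (0.62) = 11.98

19.9300 + 11.9800i


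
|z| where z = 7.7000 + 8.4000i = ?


|z| = sqrt(7.7^2 + 8.4^2) = sqrt(59.29 + 70.56) = sqrt(129.85) = 11.3952

|z| = 11.3952


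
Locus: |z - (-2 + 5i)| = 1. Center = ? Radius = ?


|z - z0| = r is a circle with center z0 and radius r.
Center = (-2, 5), radius = 1

Circle with center (-2, 5) and radius 1


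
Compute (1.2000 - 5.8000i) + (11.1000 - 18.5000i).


Real: 1.2 + 11.1 = 12.3
Imag: -5.8 - 18.5 = -24.3

12.3000 - 24.3000i


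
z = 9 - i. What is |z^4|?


|z| = sqrt(81+1) = sqrt(82) = 9.0554
|z^4| = |z|^4 = (sqrt(82))^4 = 82^2 = 6724

|z^4| = 6724


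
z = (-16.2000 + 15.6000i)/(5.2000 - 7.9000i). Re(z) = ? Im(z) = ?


Multiply by conjugate: (-16.2000 + 15.6000i)(5.2000 + 7.9000i) / (5.2^2 + (-7.9)^2)
Numerator real = -16.2*5.2 + 15.6*(-7.9) = -207.48
Numerator imag = 15.6*5.2 - (-16.2)*(-7.9) = -46.86
Denominator = 89.45
Re(z) = -207.48/89.45 = -2.3195
Im(z) = -46.86/89.45 = -0.5239

Re(z) = -2.3195, Im(z) = -0.5239


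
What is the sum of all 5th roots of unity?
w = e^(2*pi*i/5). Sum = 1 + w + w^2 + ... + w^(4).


The sum of all 5th roots of unity is 0.
Geometric series: (1 - w^5)/(1 - w) = (1-1)/(1-w) = 0 since w^5 = 1, w ≠ 1.
Alternatively: coefficient of z^4 in z^5 - 1 is 0.

0


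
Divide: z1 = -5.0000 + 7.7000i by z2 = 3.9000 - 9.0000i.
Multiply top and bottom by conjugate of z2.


Conjugate of z2 = 3.9000 + 9.0000i
Numerator: (-5.0000 + 7.7000i)(3.9000 + 9.0000i) = -88.8000 - 14.9700i
Denominator: 3.9^2 + (-9)^2 = 96.21
Result = (-88.8000 - 14.9700i)/96.21

-0.9230 - 0.1556i


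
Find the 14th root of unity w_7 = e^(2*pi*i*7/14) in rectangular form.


Angle = 360*7/14 = 180°
a = cos(180°) = -1.0000
b = sin(180°) = 0

-1.0000 + 0i


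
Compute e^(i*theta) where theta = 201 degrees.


cos(201°) = -0.9336
sin(201°) = -0.3584

e^(i*201°) = -0.9336 - 0.3584i


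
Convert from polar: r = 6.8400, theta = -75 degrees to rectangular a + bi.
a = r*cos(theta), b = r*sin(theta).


a = 6.8400*cos(-75°) = 6.8400*0.25882 = 1.7703
b = 6.8400*sin(-75°) = 6.8400*(-0.965926) = -6.6069

1.7703 - 6.6069i


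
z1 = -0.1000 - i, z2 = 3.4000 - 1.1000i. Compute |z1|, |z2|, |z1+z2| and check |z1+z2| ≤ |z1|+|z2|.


|z1| = sqrt((-0.1)^2 + (-1)^2) = sqrt(1.01) = 1.0050
|z2| = sqrt(3.4^2 + (-1.1)^2) = sqrt(12.77) = 3.5735
z1+z2 = 3.3000 - 2.1000i
|z1+z2| = sqrt(15.3) = 3.9115
|z1|+|z2| = 1.0050 + 3.5735 = 4.5785

|z1+z2| = 3.9115 ≤ |z1|+|z2| = 4.5785 (verified)


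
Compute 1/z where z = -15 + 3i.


|z|^2 = 225+9 = 234
1/z = (-15 - 3i)/234

1/z = -0.0641 - 0.0128i


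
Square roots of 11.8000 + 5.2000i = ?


|z| = sqrt(139.24+27.04) = 12.8950
sqrt((|z|+a)/2) = sqrt((12.8950+11.8)/2) = sqrt(12.3475) = 3.5139
sqrt((|z|-a)/2) = sqrt((12.8950-11.8)/2) = sqrt(0.5475) = 0.7399

±(3.5139 + 0.7399i) i.e. 3.5139 + 0.7399i and -3.5139 - 0.7399i


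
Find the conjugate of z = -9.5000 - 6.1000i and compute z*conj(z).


z_bar = -9.5000 + 6.1000i
z*z_bar = (-9.5)^2 + (-6.1)^2 = 90.25 + 37.21 = 127.46

z_bar = -9.5000 + 6.1000i, z*z_bar = 127.46


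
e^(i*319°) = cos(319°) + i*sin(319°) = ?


cos(319°) = 0.7547
sin(319°) = -0.6561

e^(i*319°) = 0.7547 - 0.6561i


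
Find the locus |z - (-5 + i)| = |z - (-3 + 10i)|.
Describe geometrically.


Equal distances means the locus is the perpendicular bisector of z1 and z2.
Midpoint = ((-5+(-3))/2, (1+10)/2) = (-4.0000, 5.5000)

Perpendicular bisector through (-4.0000, 5.5000)


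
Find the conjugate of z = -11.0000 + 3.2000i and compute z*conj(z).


z_bar = -11.0000 - 3.2000i
z*z_bar = (-11)^2 + 3.2^2 = 121 + 10.24 = 131.24

z_bar = -11.0000 - 3.2000i, z*z_bar = 131.24


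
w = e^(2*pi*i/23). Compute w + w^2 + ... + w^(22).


With w = e^(2*pi*i/23), all 23 of the 23th roots of unity w^0 = 1, w, ..., w^(22) sum to 0: 1 + w + ... + w^(22) = (1 - w^23)/(1 - w) = 0 since w^23 = 1, w ≠ 1.
Removing the root 1: w + w^2 + ... + w^(22) = 0 - 1 = -1

Sum = -1


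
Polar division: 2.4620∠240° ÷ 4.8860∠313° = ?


r = 2.4620 / 4.8860 = 0.5039
theta = 240° - 313° = -73° = 287° (mod 360)

0.5039 cis(287°)


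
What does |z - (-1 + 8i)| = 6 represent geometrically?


|z - z0| = r is a circle with center z0 and radius r.
Center = (-1, 8), radius = 6

Circle with center (-1, 8) and radius 6


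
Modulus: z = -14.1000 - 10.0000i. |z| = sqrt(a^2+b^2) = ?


|z| = sqrt((-14.1)^2 + (-10)^2) = sqrt(198.81 + 100) = sqrt(298.81) = 17.2861

|z| = 17.2861


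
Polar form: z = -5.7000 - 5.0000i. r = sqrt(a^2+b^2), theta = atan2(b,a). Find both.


r = sqrt(32.49+25) = sqrt(57.49) = 7.5822
theta = atan2(-5, -5.7) = -138.7430 degrees

r = 7.5822, theta = -138.7430 degrees


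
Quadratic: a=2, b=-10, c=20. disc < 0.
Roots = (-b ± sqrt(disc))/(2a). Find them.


disc = (-10)^2 - 4*2*20 = 100 - 160 = -60
sqrt(|disc|) = sqrt(60) = 7.7460
Real part = 10/(2*2) = 2.5000
Imag part = 7.7460/(2*2) = 1.9365

2.5000 ± 1.9365i


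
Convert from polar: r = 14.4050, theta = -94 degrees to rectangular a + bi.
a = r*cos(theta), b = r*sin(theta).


a = 14.4050*cos(-94°) = 14.4050*(-0.069756) = -1.0048
b = 14.4050*sin(-94°) = 14.4050*(-0.99756) = -14.3699

-1.0048 - 14.3699i


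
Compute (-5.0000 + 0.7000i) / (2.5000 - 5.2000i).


Conjugate of z2 = 2.5000 + 5.2000i
Numerator: (-5.0000 + 0.7000i)(2.5000 + 5.2000i) = -16.1400 - 24.2500i
Denominator: 2.5^2 + (-5.2)^2 = 33.29
Result = (-16.1400 - 24.2500i)/33.29

-0.4848 - 0.7284i


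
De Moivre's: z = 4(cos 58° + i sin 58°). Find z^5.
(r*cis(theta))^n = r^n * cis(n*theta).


r^5 = 4^5 = 1024
n*theta = 5*58° = 290° = 290° (mod 360)
a = 1024*cos(290°) = 350.2286
b = 1024*sin(290°) = -962.2452

1024 cis(290°) = 350.2286 - 962.2452i


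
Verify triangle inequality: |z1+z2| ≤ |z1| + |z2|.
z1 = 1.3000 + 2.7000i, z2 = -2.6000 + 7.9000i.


|z1| = sqrt(1.3^2 + 2.7^2) = sqrt(8.98) = 2.9967
|z2| = sqrt((-2.6)^2 + 7.9^2) = sqrt(69.17) = 8.3169
z1+z2 = -1.3000 + 10.6000i
|z1+z2| = sqrt(114.05) = 10.6794
|z1|+|z2| = 2.9967 + 8.3169 = 11.3136

|z1+z2| = 10.6794 ≤ |z1|+|z2| = 11.3136 (verified)


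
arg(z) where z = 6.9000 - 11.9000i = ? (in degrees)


Re = 6.9, Im = -11.9
arg = atan2(-11.9, 6.9) = -59.8935 degrees

arg(z) = -59.8935 degrees


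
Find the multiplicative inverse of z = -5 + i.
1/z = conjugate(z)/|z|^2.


|z|^2 = 25+1 = 26
1/z = (-5 - 1i)/26

1/z = -0.1923 - 0.0385i


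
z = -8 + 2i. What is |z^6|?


|z| = sqrt(64+4) = sqrt(68) = 8.2462
|z^6| = |z|^6 = (sqrt(68))^6 = 68^3 = 314432

|z^6| = 314432


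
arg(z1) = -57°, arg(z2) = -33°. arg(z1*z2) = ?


arg(z1*z2) = -57° - 33° = -90°
Normalized to (-180°, 180°]: -90°

-90°


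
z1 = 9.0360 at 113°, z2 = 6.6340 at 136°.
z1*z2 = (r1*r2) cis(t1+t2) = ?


r = 9.0360 * 6.6340 = 59.9448
theta = 113° + 136° = 249° = 249° (mod 360)

59.9448 cis(249°)


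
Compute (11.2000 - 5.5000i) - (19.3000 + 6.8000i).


Real: 11.2 - 19.3 = -8.1
Imag: -5.5 - 6.8 = -12.3

-8.1000 - 12.3000i


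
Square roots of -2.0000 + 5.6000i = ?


|z| = sqrt(4+31.36) = 5.9464
sqrt((|z|+a)/2) = sqrt((5.9464+(-2))/2) = sqrt(1.9732) = 1.4047
sqrt((|z|-a)/2) = sqrt((5.9464-(-2))/2) = sqrt(3.9732) = 1.9933

±(1.4047 + 1.9933i) i.e. 1.4047 + 1.9933i and -1.4047 - 1.9933i


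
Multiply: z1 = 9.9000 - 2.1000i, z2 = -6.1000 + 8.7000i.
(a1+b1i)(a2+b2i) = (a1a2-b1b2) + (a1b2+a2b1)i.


Real = 9.9*(-6.1) - (-2.1)*8.7 = -60.39 - (-18.27) = -42.12
Imag = 9.9*8.7 - (6.1)*(-2.1) = 86.13 + 12.81 = 98.94

-42.1200 + 98.9400i


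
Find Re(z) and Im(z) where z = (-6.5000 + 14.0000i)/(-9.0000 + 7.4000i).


Multiply by conjugate: (-6.5000 + 14.0000i)(-9.0000 - 7.4000i) / ((-9)^2 + 7.4^2)
Numerator real = -6.5*(-9) + 14*7.4 = 162.1
Numerator imag = 14*(-9) - (-6.5)*7.4 = -77.9
Denominator = 135.76
Re(z) = 162.1/135.76 = 1.1940
Im(z) = -77.9/135.76 = -0.5738

Re(z) = 1.1940, Im(z) = -0.5738


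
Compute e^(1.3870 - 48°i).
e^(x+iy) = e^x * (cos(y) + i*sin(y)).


e^1.3870 = 4.0028
cos(-48°) = 0.66913
sin(-48°) = -0.743145
Real = 4.0028*0.66913 = 2.6784
Imag = 4.0028*(-0.743145) = -2.9747

2.6784 - 2.9747i


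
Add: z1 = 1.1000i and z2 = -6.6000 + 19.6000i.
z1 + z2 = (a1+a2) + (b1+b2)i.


Real: 0 - 6.6 = -6.6
Imag: 1.1 + 19.6 = 20.7

-6.6000 + 20.7000i


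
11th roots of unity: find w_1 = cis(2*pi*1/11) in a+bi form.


Angle = 360*1/11 = 32.7273°
a = cos(32.7273°) = 0.8413
b = sin(32.7273°) = 0.5406

0.8413 + 0.5406i


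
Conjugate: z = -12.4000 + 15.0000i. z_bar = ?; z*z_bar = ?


z_bar = -12.4000 - 15.0000i
z*z_bar = (-12.4)^2 + 15^2 = 153.76 + 225 = 378.76

z_bar = -12.4000 - 15.0000i, z*z_bar = 378.76


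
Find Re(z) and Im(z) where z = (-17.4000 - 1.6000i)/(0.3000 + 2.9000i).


Multiply by conjugate: (-17.4000 - 1.6000i)(0.3000 - 2.9000i) / (0.3^2 + 2.9^2)
Numerator real = -17.4*0.3 - (1.6)*2.9 = -9.86
Numerator imag = -1.6*0.3 - (-17.4)*2.9 = 49.98
Denominator = 8.5
Re(z) = -9.86/8.5 = -1.1600
Im(z) = 49.98/8.5 = 5.8800

Re(z) = -1.1600, Im(z) = 5.8800


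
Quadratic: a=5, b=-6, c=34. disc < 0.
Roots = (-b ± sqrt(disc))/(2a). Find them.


disc = (-6)^2 - 4*5*34 = 36 - 680 = -644
sqrt(|disc|) = sqrt(644) = 25.3772
Real part = 6/(2*5) = 0.6000
Imag part = 25.3772/(2*5) = 2.5377

0.6000 ± 2.5377i


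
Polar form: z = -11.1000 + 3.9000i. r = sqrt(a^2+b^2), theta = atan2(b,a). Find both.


r = sqrt(123.21+15.21) = sqrt(138.42) = 11.7652
theta = atan2(3.9, -11.1) = 160.6410 degrees

r = 11.7652, theta = 160.6410 degrees


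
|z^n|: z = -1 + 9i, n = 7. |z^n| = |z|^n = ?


|z| = sqrt(1+81) = sqrt(82) = 9.0554
|z^7| = |z|^7 = (sqrt(82))^7 = 82^3 * sqrt(82) = 551368*sqrt(82)

|z^7| = 551368*sqrt(82) ≈ 4992849.5928


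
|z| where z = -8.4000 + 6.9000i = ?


|z| = sqrt((-8.4)^2 + 6.9^2) = sqrt(70.56 + 47.61) = sqrt(118.17) = 10.8706

|z| = 10.8706


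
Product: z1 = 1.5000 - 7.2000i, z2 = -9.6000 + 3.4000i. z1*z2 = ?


Real = 1.5*(-9.6) - (-7.2)*3.4 = -14.4 - (-24.48) = 10.08
Imag = 1.5*3.4 - (9.6)*(-7.2) = 5.1 + 69.12 = 74.22

10.0800 + 74.2200i


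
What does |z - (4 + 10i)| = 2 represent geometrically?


|z - z0| = r is a circle with center z0 and radius r.
Center = (4, 10), radius = 2

Circle with center (4, 10) and radius 2


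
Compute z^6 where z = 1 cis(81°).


r^6 = 1^6 = 1
n*theta = 6*81° = 486° = 126° (mod 360)
a = 1*cos(126°) = -0.5878
b = 1*sin(126°) = 0.8090

1 cis(126°) = -0.5878 + 0.8090i


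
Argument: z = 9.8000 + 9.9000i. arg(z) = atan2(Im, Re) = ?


Re = 9.8, Im = 9.9
arg = atan2(9.9, 9.8) = 45.2908 degrees

arg(z) = 45.2908 degrees


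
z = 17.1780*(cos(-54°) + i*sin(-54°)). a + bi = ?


a = 17.1780*cos(-54°) = 17.1780*0.587785 = 10.0970
b = 17.1780*sin(-54°) = 17.1780*(-0.80902) = -13.8973

10.0970 - 13.8973i


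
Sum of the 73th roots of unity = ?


The sum of all 73th roots of unity is 0.
Geometric series: (1 - w^73)/(1 - w) = (1-1)/(1-w) = 0 since w^73 = 1, w ≠ 1.
Alternatively: coefficient of z^72 in z^73 - 1 is 0.

0


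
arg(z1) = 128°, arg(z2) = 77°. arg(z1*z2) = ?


arg(z1*z2) = 128° + 77° = 205°
Normalized to (-180°, 180°]: -155°

-155°


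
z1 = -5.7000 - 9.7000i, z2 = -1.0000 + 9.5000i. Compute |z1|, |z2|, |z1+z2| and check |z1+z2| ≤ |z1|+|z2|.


|z1| = sqrt((-5.7)^2 + (-9.7)^2) = sqrt(126.58) = 11.2508
|z2| = sqrt((-1)^2 + 9.5^2) = sqrt(91.25) = 9.5525
z1+z2 = -6.7000 - 0.2000i
|z1+z2| = sqrt(44.93) = 6.7030
|z1|+|z2| = 11.2508 + 9.5525 = 20.8033

|z1+z2| = 6.7030 ≤ |z1|+|z2| = 20.8033 (verified)


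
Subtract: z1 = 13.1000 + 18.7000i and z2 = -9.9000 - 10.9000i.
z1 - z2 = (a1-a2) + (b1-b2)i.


Real: 13.1 + 9.9 = 23
Imag: 18.7 + 10.9 = 29.6

23.0000 + 29.6000i


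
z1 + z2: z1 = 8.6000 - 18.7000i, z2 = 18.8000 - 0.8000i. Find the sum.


Real: 8.6 + 18.8 = 27.4
Imag: -18.7 - 0.8 = -19.5

27.4000 - 19.5000i


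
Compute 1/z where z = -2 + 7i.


|z|^2 = 4+49 = 53
1/z = (-2 - 7i)/53

1/z = -0.0377 - 0.1321i


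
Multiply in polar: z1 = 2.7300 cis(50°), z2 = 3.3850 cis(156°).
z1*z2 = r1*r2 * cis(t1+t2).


r = 2.7300 * 3.3850 = 9.2410
theta = 50° + 156° = 206° = 206° (mod 360)

9.2410 cis(206°)


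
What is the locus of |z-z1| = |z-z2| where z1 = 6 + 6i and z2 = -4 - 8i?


Equal distances means the locus is the perpendicular bisector of z1 and z2.
Midpoint = ((6+(-4))/2, (6+(-8))/2) = (1.0000, -1.0000)

Perpendicular bisector through (1.0000, -1.0000)


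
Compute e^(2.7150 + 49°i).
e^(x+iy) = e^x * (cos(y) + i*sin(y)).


e^2.7150 = 15.1046
cos(49°) = 0.65606
sin(49°) = 0.75471
Real = 15.1046*0.65606 = 9.9095
Imag = 15.1046*0.75471 = 11.3996

9.9095 + 11.3996i


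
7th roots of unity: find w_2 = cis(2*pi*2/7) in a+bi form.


Angle = 360*2/7 = 102.8571°
a = cos(102.8571°) = -0.2225
b = sin(102.8571°) = 0.9749

-0.2225 + 0.9749i


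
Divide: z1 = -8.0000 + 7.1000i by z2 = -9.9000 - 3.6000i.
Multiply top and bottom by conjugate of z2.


Conjugate of z2 = -9.9000 + 3.6000i
Numerator: (-8.0000 + 7.1000i)(-9.9000 + 3.6000i) = 53.6400 - 99.0900i
Denominator: (-9.9)^2 + (-3.6)^2 = 110.97
Result = (53.6400 - 99.0900i)/110.97

0.4834 - 0.8929i


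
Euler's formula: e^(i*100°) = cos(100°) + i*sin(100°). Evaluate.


cos(100°) = -0.1736
sin(100°) = 0.9848

e^(i*100°) = -0.1736 + 0.9848i


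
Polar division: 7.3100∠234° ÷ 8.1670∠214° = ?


r = 7.3100 / 8.1670 = 0.8951
theta = 234° - 214° = 20° = 20° (mod 360)

0.8951 cis(20°)


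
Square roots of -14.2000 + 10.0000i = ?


|z| = sqrt(201.64+100) = 17.3678
sqrt((|z|+a)/2) = sqrt((17.3678+(-14.2))/2) = sqrt(1.5839) = 1.2585
sqrt((|z|-a)/2) = sqrt((17.3678-(-14.2))/2) = sqrt(15.7839) = 3.9729

±(1.2585 + 3.9729i) i.e. 1.2585 + 3.9729i and -1.2585 - 3.9729i


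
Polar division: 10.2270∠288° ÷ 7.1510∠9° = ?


r = 10.2270 / 7.1510 = 1.4301
theta = 288° - 9° = 279° = 279° (mod 360)

1.4301 cis(279°)


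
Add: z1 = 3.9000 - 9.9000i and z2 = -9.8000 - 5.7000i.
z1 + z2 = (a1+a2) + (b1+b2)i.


Real: 3.9 - 9.8 = -5.9
Imag: -9.9 - 5.7 = -15.6

-5.9000 - 15.6000i


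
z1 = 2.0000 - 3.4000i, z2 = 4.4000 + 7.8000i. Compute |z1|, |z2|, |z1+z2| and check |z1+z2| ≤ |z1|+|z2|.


|z1| = sqrt(2^2 + (-3.4)^2) = sqrt(15.56) = 3.9446
|z2| = sqrt(4.4^2 + 7.8^2) = sqrt(80.2) = 8.9554
z1+z2 = 6.4000 + 4.4000i
|z1+z2| = sqrt(60.32) = 7.7666
|z1|+|z2| = 3.9446 + 8.9554 = 12.9000

|z1+z2| = 7.7666 ≤ |z1|+|z2| = 12.9000 (verified)


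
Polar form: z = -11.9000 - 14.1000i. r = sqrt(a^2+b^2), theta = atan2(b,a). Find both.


r = sqrt(141.61+198.81) = sqrt(340.42) = 18.4505
theta = atan2(-14.1, -11.9) = -130.1634 degrees

r = 18.4505, theta = -130.1634 degrees


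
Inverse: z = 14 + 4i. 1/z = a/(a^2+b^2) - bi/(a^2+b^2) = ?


|z|^2 = 196+16 = 212
1/z = (14 - 4i)/212

1/z = 0.0660 - 0.0189i


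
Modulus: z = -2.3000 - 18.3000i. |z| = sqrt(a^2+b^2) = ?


|z| = sqrt((-2.3)^2 + (-18.3)^2) = sqrt(5.29 + 334.89) = sqrt(340.18) = 18.4440

|z| = 18.4440


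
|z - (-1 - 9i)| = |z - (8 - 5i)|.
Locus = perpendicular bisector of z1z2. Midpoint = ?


Equal distances means the locus is the perpendicular bisector of z1 and z2.
Midpoint = ((-1+8)/2, (-9+(-5))/2) = (3.5000, -7.0000)

Perpendicular bisector through (3.5000, -7.0000)


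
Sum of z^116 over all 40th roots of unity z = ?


The roots are w_k = w^k with w = e^(2*pi*i/40), and (w^k)^116 = (w^116)^k.
So S = 1 + u + u^2 + ... + u^(39) with u = w^116.
116 = 2*40 + 36, so 116 is not a multiple of 40: u = (w^40)^2 * w^36 = w^36 ≠ 1 (w is a primitive 40th root), while u^40 = (w^40)^116 = 1.
Geometric series: S = (1 - u^40)/(1 - u) = (1 - 1)/(1 - u) = 0

S = 0


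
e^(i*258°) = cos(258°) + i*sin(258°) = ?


cos(258°) = -0.2079
sin(258°) = -0.9781

e^(i*258°) = -0.2079 - 0.9781i


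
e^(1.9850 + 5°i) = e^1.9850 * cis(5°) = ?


e^1.9850 = 7.2790
cos(5°) = 0.9962
sin(5°) = 0.08716
Real = 7.2790*0.9962 = 7.2513
Imag = 7.2790*0.08716 = 0.6344

7.2513 + 0.6344i


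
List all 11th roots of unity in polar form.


The 11th roots of unity are cis(360k/11°) for k=0..10
Angle step = 360/11 = 32.7273°
Primitive root: cis(32.7273°)
Primitive root = 0.8413 + 0.5406i

11 roots at angles: 0°, 32.7273°, 65.4545°, 98.1818°, 130.9091°, 163.6364°, 196.3636°, 229.0909°, 261.8182°, 294.5455°, 327.2727°


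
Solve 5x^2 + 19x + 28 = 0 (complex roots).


disc = 19^2 - 4*5*28 = 361 - 560 = -199
sqrt(|disc|) = sqrt(199) = 14.1067
Real part = -19/(2*5) = -1.9000
Imag part = 14.1067/(2*5) = 1.4107

-1.9000 ± 1.4107i


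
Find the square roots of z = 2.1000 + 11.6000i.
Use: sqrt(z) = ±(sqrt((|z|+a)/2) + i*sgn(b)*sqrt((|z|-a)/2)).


|z| = sqrt(4.41+134.56) = 11.7886
sqrt((|z|+a)/2) = sqrt((11.7886+2.1)/2) = sqrt(6.9443) = 2.6352
sqrt((|z|-a)/2) = sqrt((11.7886-2.1)/2) = sqrt(4.8443) = 2.2010

±(2.6352 + 2.2010i) i.e. 2.6352 + 2.2010i and -2.6352 - 2.2010i


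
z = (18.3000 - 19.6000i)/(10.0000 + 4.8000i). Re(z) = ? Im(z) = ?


Multiply by conjugate: (18.3000 - 19.6000i)(10.0000 - 4.8000i) / (10^2 + 4.8^2)
Numerator real = 18.3*10 - (19.6)*4.8 = 88.92
Numerator imag = -19.6*10 - 18.3*4.8 = -283.84
Denominator = 123.04
Re(z) = 88.92/123.04 = 0.7227
Im(z) = -283.84/123.04 = -2.3069

Re(z) = 0.7227, Im(z) = -2.3069


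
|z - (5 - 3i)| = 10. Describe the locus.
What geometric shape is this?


|z - z0| = r is a circle with center z0 and radius r.
Center = (5, -3), radius = 10

Circle with center (5, -3) and radius 10


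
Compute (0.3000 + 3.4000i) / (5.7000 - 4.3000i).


Conjugate of z2 = 5.7000 + 4.3000i
Numerator: (0.3000 + 3.4000i)(5.7000 + 4.3000i) = -12.9100 + 20.6700i
Denominator: 5.7^2 + (-4.3)^2 = 50.98
Result = (-12.9100 + 20.6700i)/50.98

-0.2532 + 0.4055i


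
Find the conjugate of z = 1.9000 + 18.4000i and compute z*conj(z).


z_bar = 1.9000 - 18.4000i
z*z_bar = 1.9^2 + 18.4^2 = 3.61 + 338.56 = 342.17

z_bar = 1.9000 - 18.4000i, z*z_bar = 342.17


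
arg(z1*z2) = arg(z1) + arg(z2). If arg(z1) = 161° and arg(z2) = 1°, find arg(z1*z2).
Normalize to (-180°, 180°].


arg(z1*z2) = 161° + 1° = 162°
Normalized to (-180°, 180°]: 162°

162°


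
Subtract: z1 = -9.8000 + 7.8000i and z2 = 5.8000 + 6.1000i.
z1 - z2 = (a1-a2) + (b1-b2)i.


Real: -9.8 - 5.8 = -15.6
Imag: 7.8 - 6.1 = 1.7

-15.6000 + 1.7000i


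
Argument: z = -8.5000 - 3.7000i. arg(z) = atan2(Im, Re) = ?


Re = -8.5, Im = -3.7
arg = atan2(-3.7, -8.5) = -156.4768 degrees

arg(z) = -156.4768 degrees


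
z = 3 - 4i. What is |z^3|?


|z| = sqrt(9+16) = sqrt(25) = 5
|z^3| = |z|^3 = 5^3 = 125

|z^3| = 125


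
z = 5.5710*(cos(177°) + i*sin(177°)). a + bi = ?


a = 5.5710*cos(177°) = 5.5710*(-0.99863) = -5.5634
b = 5.5710*sin(177°) = 5.5710*0.05234 = 0.2916

-5.5634 + 0.2916i


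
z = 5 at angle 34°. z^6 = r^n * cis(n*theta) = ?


r^6 = 5^6 = 15625
n*theta = 6*34° = 204° = 204° (mod 360)
a = 15625*cos(204°) = -14274.1478
b = 15625*sin(204°) = -6355.2600

15625 cis(204°) = -14274.1478 - 6355.2600i


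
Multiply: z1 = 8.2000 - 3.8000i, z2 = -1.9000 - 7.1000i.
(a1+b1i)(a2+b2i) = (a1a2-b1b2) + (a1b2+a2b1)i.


Real = 8.2*(-1.9) - (-3.8)*(-7.1) = -15.58 - 26.98 = -42.56
Imag = 8.2*(-7.1) - (1.9)*(-3.8) = -58.22 + 7.22 = -51

-42.5600 - 51.0000i


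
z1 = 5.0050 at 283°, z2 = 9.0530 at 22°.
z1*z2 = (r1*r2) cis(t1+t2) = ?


r = 5.0050 * 9.0530 = 45.3103
theta = 283° + 22° = 305° = 305° (mod 360)

45.3103 cis(305°)


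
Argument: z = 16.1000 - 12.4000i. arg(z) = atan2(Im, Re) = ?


Re = 16.1, Im = -12.4
arg = atan2(-12.4, 16.1) = -37.6030 degrees

arg(z) = -37.6030 degrees


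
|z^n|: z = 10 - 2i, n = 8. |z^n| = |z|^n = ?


|z| = sqrt(100+4) = sqrt(104) = 10.1980
|z^8| = |z|^8 = (sqrt(104))^8 = 104^4 = 116985856

|z^8| = 116985856


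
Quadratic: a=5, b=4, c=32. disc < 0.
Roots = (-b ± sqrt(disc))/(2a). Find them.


disc = 4^2 - 4*5*32 = 16 - 640 = -624
sqrt(|disc|) = sqrt(624) = 24.9800
Real part = -4/(2*5) = -0.4000
Imag part = 24.9800/(2*5) = 2.4980

-0.4000 ± 2.4980i


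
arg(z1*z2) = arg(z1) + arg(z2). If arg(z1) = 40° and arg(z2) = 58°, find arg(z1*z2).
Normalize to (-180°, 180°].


arg(z1*z2) = 40° + 58° = 98°
Normalized to (-180°, 180°]: 98°

98°


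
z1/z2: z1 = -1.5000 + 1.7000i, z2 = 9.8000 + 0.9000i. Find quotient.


Conjugate of z2 = 9.8000 - 0.9000i
Numerator: (-1.5000 + 1.7000i)(9.8000 - 0.9000i) = -13.1700 + 18.0100i
Denominator: 9.8^2 + 0.9^2 = 96.85
Result = (-13.1700 + 18.0100i)/96.85

-0.1360 + 0.1860i


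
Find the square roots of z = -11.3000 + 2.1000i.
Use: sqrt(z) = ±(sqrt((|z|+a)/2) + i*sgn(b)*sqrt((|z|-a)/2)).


|z| = sqrt(127.69+4.41) = 11.4935
sqrt((|z|+a)/2) = sqrt((11.4935+(-11.3))/2) = sqrt(0.0967) = 0.3110
sqrt((|z|-a)/2) = sqrt((11.4935-(-11.3))/2) = sqrt(11.3967) = 3.3759

±(0.3110 + 3.3759i) i.e. 0.3110 + 3.3759i and -0.3110 - 3.3759i


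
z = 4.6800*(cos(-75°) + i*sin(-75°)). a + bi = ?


a = 4.6800*cos(-75°) = 4.6800*0.25882 = 1.2113
b = 4.6800*sin(-75°) = 4.6800*(-0.965926) = -4.5205

1.2113 - 4.5205i


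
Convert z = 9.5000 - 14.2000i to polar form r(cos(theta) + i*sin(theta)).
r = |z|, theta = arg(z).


r = sqrt(90.25+201.64) = sqrt(291.89) = 17.0848
theta = atan2(-14.2, 9.5) = -56.2169 degrees

r = 17.0848, theta = -56.2169 degrees


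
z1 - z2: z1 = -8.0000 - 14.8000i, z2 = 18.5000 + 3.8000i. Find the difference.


Real: -8 - 18.5 = -26.5
Imag: -14.8 - 3.8 = -18.6

-26.5000 - 18.6000i


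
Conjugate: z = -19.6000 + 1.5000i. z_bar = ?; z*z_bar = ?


z_bar = -19.6000 - 1.5000i
z*z_bar = (-19.6)^2 + 1.5^2 = 384.16 + 2.25 = 386.41

z_bar = -19.6000 - 1.5000i, z*z_bar = 386.41


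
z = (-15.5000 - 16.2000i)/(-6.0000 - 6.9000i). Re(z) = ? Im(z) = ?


Multiply by conjugate: (-15.5000 - 16.2000i)(-6.0000 + 6.9000i) / ((-6)^2 + (-6.9)^2)
Numerator real = -15.5*(-6) - (16.2)*(-6.9) = 204.78
Numerator imag = -16.2*(-6) - (-15.5)*(-6.9) = -9.75
Denominator = 83.61
Re(z) = 204.78/83.61 = 2.4492
Im(z) = -9.75/83.61 = -0.1166

Re(z) = 2.4492, Im(z) = -0.1166


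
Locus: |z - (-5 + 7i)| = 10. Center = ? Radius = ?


|z - z0| = r is a circle with center z0 and radius r.
Center = (-5, 7), radius = 10

Circle with center (-5, 7) and radius 10


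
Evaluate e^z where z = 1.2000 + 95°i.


e^1.2000 = 3.3201
cos(95°) = -0.08716
sin(95°) = 0.9962
Real = 3.3201*(-0.08716) = -0.2894
Imag = 3.3201*0.9962 = 3.3075

-0.2894 + 3.3075i


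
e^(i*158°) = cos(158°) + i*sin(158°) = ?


cos(158°) = -0.9272
sin(158°) = 0.3746

e^(i*158°) = -0.9272 + 0.3746i


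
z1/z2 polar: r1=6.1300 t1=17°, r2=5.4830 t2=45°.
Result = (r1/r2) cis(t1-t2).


r = 6.1300 / 5.4830 = 1.1180
theta = 17° - 45° = -28° = 332° (mod 360)

1.1180 cis(332°)


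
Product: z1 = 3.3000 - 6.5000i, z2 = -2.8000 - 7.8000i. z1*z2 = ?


Real = 3.3*(-2.8) - (-6.5)*(-7.8) = -9.24 - 50.7 = -59.94
Imag = 3.3*(-7.8) - (2.8)*(-6.5) = -25.74 + 18.2 = -7.54

-59.9400 - 7.5400i


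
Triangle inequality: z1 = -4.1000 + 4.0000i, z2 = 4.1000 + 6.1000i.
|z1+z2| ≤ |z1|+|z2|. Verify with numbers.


|z1| = sqrt((-4.1)^2 + 4^2) = sqrt(32.81) = 5.7280
|z2| = sqrt(4.1^2 + 6.1^2) = sqrt(54.02) = 7.3498
z1+z2 = 10.1000i
|z1+z2| = sqrt(102.01) = 10.1000
|z1|+|z2| = 5.7280 + 7.3498 = 13.0778

|z1+z2| = 10.1000 ≤ |z1|+|z2| = 13.0778 (verified)


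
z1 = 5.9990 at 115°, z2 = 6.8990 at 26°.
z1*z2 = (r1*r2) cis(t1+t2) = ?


r = 5.9990 * 6.8990 = 41.3871
theta = 115° + 26° = 141° = 141° (mod 360)

41.3871 cis(141°)
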